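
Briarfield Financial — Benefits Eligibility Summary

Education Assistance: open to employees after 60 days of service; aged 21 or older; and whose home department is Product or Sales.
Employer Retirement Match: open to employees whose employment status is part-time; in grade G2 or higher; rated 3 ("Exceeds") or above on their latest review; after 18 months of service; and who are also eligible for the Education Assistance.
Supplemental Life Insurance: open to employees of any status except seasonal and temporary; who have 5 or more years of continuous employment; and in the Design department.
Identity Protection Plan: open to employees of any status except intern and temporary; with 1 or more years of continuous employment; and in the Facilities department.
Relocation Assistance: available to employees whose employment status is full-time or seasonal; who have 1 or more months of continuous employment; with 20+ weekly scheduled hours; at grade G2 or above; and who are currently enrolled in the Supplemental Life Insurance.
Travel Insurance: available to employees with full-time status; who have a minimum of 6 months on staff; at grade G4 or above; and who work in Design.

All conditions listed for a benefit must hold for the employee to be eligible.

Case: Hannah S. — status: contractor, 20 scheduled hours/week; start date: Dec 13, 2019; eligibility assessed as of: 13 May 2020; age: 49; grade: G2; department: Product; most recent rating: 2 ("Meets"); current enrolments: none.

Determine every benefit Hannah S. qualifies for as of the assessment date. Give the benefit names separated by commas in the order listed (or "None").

Service from Dec 13, 2019 to 13 May 2020: 152 days.
Education Assistance — service 152 days ≥ 60 days ✓; age 49 ≥ 21 ✓; dept Product ✓ → eligible.
Employer Retirement Match — status contractor ✗ (requires part-time) → not eligible.
Supplemental Life Insurance — status contractor ✓ (not excluded); service 152 days < 5 years (≈1825 days) ✗ → not eligible.
Identity Protection Plan — status contractor ✓ (not excluded); service 152 days < 1 year (≈365 days) ✗ → not eligible.
Relocation Assistance — status contractor ✗ (requires full-time or seasonal) → not eligible.
Travel Insurance — status contractor ✗ (requires full-time) → not eligible.

Education Assistance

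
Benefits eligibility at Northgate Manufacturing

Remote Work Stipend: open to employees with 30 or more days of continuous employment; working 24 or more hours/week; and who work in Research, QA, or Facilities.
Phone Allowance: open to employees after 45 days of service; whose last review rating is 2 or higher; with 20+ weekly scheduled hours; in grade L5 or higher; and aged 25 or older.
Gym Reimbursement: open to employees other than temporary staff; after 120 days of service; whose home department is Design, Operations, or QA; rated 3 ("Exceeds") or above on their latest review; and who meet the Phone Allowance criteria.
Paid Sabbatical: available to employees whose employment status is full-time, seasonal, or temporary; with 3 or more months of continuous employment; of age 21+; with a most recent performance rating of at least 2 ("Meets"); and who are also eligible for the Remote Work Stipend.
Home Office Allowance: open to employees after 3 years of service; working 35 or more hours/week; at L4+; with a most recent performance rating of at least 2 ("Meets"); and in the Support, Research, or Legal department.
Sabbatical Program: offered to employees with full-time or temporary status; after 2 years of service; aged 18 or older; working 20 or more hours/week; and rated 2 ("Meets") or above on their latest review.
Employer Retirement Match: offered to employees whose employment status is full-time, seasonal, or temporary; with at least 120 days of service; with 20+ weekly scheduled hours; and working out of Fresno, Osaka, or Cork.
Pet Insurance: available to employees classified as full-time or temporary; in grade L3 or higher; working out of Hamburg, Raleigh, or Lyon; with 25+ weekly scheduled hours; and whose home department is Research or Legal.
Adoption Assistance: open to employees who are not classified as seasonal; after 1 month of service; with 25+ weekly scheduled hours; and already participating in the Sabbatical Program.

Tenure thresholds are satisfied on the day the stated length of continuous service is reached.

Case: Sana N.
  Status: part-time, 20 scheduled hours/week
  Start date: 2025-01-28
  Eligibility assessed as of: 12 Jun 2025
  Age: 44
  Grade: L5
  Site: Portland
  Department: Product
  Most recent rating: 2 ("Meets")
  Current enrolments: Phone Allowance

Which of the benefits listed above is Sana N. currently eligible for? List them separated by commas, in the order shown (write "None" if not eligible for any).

Phone Allowance

Service from 2025-01-28 to 12 Jun 2025: 135 days.
Remote Work Stipend — service 135 days ≥ 30 days ✓; 20 hrs/wk < 24 ✗ → not eligible.
Phone Allowance — service 135 days ≥ 45 days ✓; rating 2 ≥ 2 ✓; 20 hrs/wk ≥ 20 ✓; grade L5 ≥ L5 ✓; age 44 ≥ 25 ✓ → eligible.
Gym Reimbursement — status part-time ✓ (not excluded); service 135 days ≥ 120 days ✓; dept Product ✗ → not eligible.
Paid Sabbatical — status part-time ✗ (requires full-time, seasonal, or temporary) → not eligible.
Home Office Allowance — service 135 days < 3 years (≈1095 days) ✗ → not eligible.
Sabbatical Program — status part-time ✗ (requires full-time or temporary) → not eligible.
Employer Retirement Match — status part-time ✗ (requires full-time, seasonal, or temporary) → not eligible.
Pet Insurance — status part-time ✗ (requires full-time or temporary) → not eligible.
Adoption Assistance — status part-time ✓ (not excluded); service 135 days ≥ 1 month (≈30 days) ✓; 20 hrs/wk < 25 ✗ → not eligible.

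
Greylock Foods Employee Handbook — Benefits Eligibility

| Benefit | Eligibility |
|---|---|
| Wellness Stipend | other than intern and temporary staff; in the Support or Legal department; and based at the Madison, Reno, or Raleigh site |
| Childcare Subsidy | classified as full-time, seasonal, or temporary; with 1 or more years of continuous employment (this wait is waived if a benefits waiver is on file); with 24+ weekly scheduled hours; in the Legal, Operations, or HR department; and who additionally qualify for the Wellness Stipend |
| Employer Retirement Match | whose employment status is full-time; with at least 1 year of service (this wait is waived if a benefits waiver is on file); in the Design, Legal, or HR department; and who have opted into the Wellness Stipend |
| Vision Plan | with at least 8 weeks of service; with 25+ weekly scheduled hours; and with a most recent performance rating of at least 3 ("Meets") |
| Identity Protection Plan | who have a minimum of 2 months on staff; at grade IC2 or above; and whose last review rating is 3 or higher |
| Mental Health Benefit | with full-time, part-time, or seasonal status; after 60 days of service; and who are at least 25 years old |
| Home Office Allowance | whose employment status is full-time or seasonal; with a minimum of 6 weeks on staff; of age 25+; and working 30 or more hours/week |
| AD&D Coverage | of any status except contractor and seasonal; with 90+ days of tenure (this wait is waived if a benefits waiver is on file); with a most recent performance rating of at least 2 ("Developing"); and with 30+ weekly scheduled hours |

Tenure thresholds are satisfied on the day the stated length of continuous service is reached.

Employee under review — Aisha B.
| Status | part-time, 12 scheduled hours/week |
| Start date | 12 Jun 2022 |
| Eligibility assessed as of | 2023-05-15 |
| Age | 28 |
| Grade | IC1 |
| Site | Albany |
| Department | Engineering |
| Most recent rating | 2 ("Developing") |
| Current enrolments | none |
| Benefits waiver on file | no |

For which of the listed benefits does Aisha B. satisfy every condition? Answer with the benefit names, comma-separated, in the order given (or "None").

Mental Health Benefit

Service from 12 Jun 2022 to 2023-05-15: 337 days.
Wellness Stipend — status part-time ✓ (not excluded); dept Engineering ✗ → not eligible.
Childcare Subsidy — status part-time ✗ (requires full-time, seasonal, or temporary) → not eligible.
Employer Retirement Match — status part-time ✗ (requires full-time) → not eligible.
Vision Plan — service 337 days ≥ 8 weeks (≈56 days) ✓; 12 hrs/wk < 25 ✗ → not eligible.
Identity Protection Plan — service 337 days ≥ 2 months (≈60 days) ✓; grade IC1 < IC2 ✗ → not eligible.
Mental Health Benefit — status part-time ✓; service 337 days ≥ 60 days ✓; age 28 ≥ 25 ✓ → eligible.
Home Office Allowance — status part-time ✗ (requires full-time or seasonal) → not eligible.
AD&D Coverage — status part-time ✓ (not excluded); no waiver, service 337 days ≥ 90 days ✓; rating 2 ≥ 2 ✓; 12 hrs/wk < 30 ✗ → not eligible.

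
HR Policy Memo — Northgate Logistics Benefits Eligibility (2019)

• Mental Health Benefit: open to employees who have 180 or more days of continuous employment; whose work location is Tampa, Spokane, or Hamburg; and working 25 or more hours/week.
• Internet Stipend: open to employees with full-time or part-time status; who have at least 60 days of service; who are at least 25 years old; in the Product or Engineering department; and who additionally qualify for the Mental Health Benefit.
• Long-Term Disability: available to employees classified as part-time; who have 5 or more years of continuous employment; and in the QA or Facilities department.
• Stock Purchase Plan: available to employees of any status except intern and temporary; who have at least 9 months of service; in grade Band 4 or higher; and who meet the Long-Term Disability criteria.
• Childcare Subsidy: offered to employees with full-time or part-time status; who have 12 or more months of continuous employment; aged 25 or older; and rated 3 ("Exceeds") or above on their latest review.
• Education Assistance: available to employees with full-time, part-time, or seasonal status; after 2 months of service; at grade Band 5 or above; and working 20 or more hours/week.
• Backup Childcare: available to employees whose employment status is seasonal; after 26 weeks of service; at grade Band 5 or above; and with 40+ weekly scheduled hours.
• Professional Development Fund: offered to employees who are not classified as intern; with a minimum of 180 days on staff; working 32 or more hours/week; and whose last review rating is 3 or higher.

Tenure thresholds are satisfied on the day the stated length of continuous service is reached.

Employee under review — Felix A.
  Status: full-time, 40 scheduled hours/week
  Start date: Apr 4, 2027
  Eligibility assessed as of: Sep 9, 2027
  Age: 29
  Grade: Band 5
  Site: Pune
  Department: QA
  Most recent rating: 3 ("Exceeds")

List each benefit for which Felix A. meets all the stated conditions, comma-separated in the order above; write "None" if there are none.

Education Assistance

Service from Apr 4, 2027 to Sep 9, 2027: 158 days.
Mental Health Benefit — service 158 days < 180 days ✗ → not eligible.
Internet Stipend — status full-time ✓; service 158 days ≥ 60 days ✓; age 29 ≥ 25 ✓; dept QA ✗ → not eligible.
Long-Term Disability — status full-time ✗ (requires part-time) → not eligible.
Stock Purchase Plan — status full-time ✓ (not excluded); service 158 days < 9 months (≈270 days) ✗ → not eligible.
Childcare Subsidy — status full-time ✓; service 158 days < 12 months (≈360 days) ✗ → not eligible.
Education Assistance — status full-time ✓; service 158 days ≥ 2 months (≈60 days) ✓; grade Band 5 ≥ Band 5 ✓; 40 hrs/wk ≥ 20 ✓ → eligible.
Backup Childcare — status full-time ✗ (requires seasonal) → not eligible.
Professional Development Fund — status full-time ✓ (not excluded); service 158 days < 180 days ✗ → not eligible.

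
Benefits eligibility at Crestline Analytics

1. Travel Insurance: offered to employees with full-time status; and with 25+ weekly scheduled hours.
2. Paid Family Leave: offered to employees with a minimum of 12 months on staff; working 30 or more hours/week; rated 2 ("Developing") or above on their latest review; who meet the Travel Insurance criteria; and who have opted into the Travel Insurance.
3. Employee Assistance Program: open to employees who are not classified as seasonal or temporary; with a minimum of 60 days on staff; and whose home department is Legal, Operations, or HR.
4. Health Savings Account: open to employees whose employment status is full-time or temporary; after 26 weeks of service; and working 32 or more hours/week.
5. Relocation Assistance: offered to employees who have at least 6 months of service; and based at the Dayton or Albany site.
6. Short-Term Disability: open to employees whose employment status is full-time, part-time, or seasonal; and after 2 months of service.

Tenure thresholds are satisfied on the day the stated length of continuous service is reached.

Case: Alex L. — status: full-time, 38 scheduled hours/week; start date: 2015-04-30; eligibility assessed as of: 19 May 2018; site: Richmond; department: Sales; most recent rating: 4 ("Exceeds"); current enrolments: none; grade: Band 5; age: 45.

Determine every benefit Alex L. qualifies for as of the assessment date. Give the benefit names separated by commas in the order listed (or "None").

Travel Insurance, Health Savings Account, Short-Term Disability

Service from 2015-04-30 to 19 May 2018: 1115 days.
Travel Insurance — status full-time ✓; 38 hrs/wk ≥ 25 ✓ → eligible.
Paid Family Leave — service 1115 days ≥ 12 months (≈360 days) ✓; 38 hrs/wk ≥ 30 ✓; rating 4 ≥ 2 ✓; eligible for Travel Insurance ✓; not enrolled in Travel Insurance ✗ → not eligible.
Employee Assistance Program — status full-time ✓ (not excluded); service 1115 days ≥ 60 days ✓; dept Sales ✗ → not eligible.
Health Savings Account — status full-time ✓; service 1115 days ≥ 26 weeks (≈182 days) ✓; 38 hrs/wk ≥ 32 ✓ → eligible.
Relocation Assistance — service 1115 days ≥ 6 months (≈180 days) ✓; site Richmond ✗ (not Dayton or Albany) → not eligible.
Short-Term Disability — status full-time ✓; service 1115 days ≥ 2 months (≈60 days) ✓ → eligible.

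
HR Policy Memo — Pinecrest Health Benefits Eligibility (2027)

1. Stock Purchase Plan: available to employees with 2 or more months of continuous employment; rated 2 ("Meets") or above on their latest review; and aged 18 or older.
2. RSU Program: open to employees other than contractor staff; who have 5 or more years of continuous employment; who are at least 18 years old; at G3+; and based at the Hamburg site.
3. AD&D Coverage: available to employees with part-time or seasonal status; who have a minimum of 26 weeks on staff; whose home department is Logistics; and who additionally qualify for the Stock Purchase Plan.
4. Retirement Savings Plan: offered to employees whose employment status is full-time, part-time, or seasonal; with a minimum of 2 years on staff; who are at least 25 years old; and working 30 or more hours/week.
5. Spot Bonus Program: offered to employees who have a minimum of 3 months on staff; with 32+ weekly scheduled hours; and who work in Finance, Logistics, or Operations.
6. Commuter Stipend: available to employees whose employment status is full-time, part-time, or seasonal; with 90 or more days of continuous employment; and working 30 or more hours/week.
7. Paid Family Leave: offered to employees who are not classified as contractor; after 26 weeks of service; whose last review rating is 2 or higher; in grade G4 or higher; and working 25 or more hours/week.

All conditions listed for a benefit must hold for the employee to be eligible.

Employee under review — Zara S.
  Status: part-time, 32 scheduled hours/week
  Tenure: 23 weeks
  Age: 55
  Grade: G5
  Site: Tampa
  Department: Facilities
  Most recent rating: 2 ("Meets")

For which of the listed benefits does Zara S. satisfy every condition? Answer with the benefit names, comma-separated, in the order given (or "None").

Stock Purchase Plan, Commuter Stipend

Stock Purchase Plan — service 23 weeks ≥ 2 months (≈60 days) ✓; rating 2 ≥ 2 ✓; age 55 ≥ 18 ✓ → eligible.
RSU Program — status part-time ✓ (not excluded); service 23 weeks < 5 years (≈1825 days) ✗ → not eligible.
AD&D Coverage — status part-time ✓; service 23 weeks < 26 weeks ✗ → not eligible.
Retirement Savings Plan — status part-time ✓; service 23 weeks < 2 years (≈730 days) ✗ → not eligible.
Spot Bonus Program — service 23 weeks ≥ 3 months (≈90 days) ✓; 32 hrs/wk ≥ 32 ✓; dept Facilities ✗ → not eligible.
Commuter Stipend — status part-time ✓; service 23 weeks ≥ 90 days ✓; 32 hrs/wk ≥ 30 ✓ → eligible.
Paid Family Leave — status part-time ✓ (not excluded); service 23 weeks < 26 weeks ✗ → not eligible.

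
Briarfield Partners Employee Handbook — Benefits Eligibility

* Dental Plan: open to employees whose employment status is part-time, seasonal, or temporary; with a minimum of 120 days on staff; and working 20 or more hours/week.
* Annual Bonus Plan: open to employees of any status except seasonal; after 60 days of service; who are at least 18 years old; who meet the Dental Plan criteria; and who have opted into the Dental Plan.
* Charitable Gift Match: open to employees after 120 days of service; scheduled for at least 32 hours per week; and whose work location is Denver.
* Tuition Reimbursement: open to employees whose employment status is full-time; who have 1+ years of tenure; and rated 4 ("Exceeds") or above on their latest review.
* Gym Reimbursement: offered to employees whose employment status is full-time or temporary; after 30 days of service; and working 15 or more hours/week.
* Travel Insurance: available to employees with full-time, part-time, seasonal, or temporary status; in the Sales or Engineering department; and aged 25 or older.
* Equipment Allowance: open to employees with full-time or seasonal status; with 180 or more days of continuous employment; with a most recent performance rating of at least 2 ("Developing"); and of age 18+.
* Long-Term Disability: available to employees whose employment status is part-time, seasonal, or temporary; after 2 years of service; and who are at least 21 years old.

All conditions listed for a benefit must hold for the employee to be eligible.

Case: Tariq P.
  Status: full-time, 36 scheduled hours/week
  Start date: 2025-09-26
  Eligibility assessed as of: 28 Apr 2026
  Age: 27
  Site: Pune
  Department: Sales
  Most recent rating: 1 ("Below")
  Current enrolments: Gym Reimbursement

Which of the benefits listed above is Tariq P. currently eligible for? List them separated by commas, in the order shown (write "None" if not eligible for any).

Gym Reimbursement, Travel Insurance

Service from 2025-09-26 to 28 Apr 2026: 214 days.
Dental Plan — status full-time ✗ (requires part-time, seasonal, or temporary) → not eligible.
Annual Bonus Plan — status full-time ✓ (not excluded); service 214 days ≥ 60 days ✓; age 27 ≥ 18 ✓; not eligible for Dental Plan ✗ → not eligible.
Charitable Gift Match — service 214 days ≥ 120 days ✓; 36 hrs/wk ≥ 32 ✓; site Pune ✗ (not Denver) → not eligible.
Tuition Reimbursement — status full-time ✓; service 214 days < 1 year (≈365 days) ✗ → not eligible.
Gym Reimbursement — status full-time ✓; service 214 days ≥ 30 days ✓; 36 hrs/wk ≥ 15 ✓ → eligible.
Travel Insurance — status full-time ✓; dept Sales ✓; age 27 ≥ 25 ✓ → eligible.
Equipment Allowance — status full-time ✓; service 214 days ≥ 180 days ✓; rating 1 < 2 ✗ → not eligible.
Long-Term Disability — status full-time ✗ (requires part-time, seasonal, or temporary) → not eligible.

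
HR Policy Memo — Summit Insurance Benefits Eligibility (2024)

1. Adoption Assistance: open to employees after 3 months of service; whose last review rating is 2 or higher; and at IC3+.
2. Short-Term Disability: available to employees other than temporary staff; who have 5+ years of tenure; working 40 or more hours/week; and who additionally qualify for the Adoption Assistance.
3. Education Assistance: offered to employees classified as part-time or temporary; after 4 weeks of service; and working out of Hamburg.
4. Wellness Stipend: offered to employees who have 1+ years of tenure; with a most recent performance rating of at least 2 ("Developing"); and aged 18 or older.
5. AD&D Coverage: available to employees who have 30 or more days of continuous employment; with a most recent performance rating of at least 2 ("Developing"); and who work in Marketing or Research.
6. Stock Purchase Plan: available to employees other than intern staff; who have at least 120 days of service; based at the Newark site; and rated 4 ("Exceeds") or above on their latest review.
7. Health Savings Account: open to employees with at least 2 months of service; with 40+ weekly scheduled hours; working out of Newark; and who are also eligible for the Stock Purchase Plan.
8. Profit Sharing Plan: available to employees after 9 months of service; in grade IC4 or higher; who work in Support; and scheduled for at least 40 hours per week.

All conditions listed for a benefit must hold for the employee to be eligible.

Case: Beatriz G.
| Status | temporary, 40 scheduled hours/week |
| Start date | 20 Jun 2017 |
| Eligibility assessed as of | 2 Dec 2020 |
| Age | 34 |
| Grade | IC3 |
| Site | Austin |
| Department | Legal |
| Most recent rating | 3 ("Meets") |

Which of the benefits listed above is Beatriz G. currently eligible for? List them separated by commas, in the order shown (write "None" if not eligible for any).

Adoption Assistance, Wellness Stipend

Service from 20 Jun 2017 to 2 Dec 2020: 1261 days.
Adoption Assistance — service 1261 days ≥ 3 months (≈90 days) ✓; rating 3 ≥ 2 ✓; grade IC3 ≥ IC3 ✓ → eligible.
Short-Term Disability — status temporary ✗ (excluded) → not eligible.
Education Assistance — status temporary ✓; service 1261 days ≥ 4 weeks (≈28 days) ✓; site Austin ✗ (not Hamburg) → not eligible.
Wellness Stipend — service 1261 days ≥ 1 year (≈365 days) ✓; rating 3 ≥ 2 ✓; age 34 ≥ 18 ✓ → eligible.
AD&D Coverage — service 1261 days ≥ 30 days ✓; rating 3 ≥ 2 ✓; dept Legal ✗ → not eligible.
Stock Purchase Plan — status temporary ✓ (not excluded); service 1261 days ≥ 120 days ✓; site Austin ✗ (not Newark) → not eligible.
Health Savings Account — service 1261 days ≥ 2 months (≈60 days) ✓; 40 hrs/wk ≥ 40 ✓; site Austin ✗ (not Newark) → not eligible.
Profit Sharing Plan — service 1261 days ≥ 9 months (≈270 days) ✓; grade IC3 < IC4 ✗ → not eligible.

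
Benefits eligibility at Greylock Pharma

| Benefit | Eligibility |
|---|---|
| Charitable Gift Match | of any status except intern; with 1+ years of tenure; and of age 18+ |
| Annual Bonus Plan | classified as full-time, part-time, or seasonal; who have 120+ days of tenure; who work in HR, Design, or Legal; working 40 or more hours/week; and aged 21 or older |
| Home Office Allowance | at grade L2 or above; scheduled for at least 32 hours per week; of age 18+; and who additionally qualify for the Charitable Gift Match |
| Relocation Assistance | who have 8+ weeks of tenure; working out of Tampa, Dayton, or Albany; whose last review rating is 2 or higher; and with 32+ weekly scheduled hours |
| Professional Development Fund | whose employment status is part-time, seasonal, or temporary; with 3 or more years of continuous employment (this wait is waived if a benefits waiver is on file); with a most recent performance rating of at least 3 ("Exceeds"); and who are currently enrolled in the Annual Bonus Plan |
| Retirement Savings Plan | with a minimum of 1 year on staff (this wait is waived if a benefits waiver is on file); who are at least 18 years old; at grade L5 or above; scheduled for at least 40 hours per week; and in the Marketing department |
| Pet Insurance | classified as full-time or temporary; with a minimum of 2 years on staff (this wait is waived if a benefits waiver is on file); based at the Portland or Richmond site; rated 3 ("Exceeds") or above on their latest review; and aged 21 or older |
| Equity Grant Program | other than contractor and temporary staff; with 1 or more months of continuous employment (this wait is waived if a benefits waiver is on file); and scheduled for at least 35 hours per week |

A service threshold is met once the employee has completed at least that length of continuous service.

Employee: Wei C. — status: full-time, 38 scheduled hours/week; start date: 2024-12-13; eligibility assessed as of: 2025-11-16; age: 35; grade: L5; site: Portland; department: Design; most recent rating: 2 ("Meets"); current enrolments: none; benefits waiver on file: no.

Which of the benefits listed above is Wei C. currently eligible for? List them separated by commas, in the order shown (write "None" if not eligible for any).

Equity Grant Program

Service from 2024-12-13 to 2025-11-16: 338 days.
Charitable Gift Match — status full-time ✓ (not excluded); service 338 days < 1 year (≈365 days) ✗ → not eligible.
Annual Bonus Plan — status full-time ✓; service 338 days ≥ 120 days ✓; dept Design ✓; 38 hrs/wk < 40 ✗ → not eligible.
Home Office Allowance — grade L5 ≥ L2 ✓; 38 hrs/wk ≥ 32 ✓; age 35 ≥ 18 ✓; not eligible for Charitable Gift Match ✗ → not eligible.
Relocation Assistance — service 338 days ≥ 8 weeks (≈56 days) ✓; site Portland ✗ (not Tampa, Dayton, or Albany) → not eligible.
Professional Development Fund — status full-time ✗ (requires part-time, seasonal, or temporary) → not eligible.
Retirement Savings Plan — no waiver, service 338 days < 1 year (≈365 days) ✗ → not eligible.
Pet Insurance — status full-time ✓; no waiver, service 338 days < 2 years (≈730 days) ✗ → not eligible.
Equity Grant Program — status full-time ✓ (not excluded); no waiver, service 338 days ≥ 1 month (≈30 days) ✓; 38 hrs/wk ≥ 35 ✓ → eligible.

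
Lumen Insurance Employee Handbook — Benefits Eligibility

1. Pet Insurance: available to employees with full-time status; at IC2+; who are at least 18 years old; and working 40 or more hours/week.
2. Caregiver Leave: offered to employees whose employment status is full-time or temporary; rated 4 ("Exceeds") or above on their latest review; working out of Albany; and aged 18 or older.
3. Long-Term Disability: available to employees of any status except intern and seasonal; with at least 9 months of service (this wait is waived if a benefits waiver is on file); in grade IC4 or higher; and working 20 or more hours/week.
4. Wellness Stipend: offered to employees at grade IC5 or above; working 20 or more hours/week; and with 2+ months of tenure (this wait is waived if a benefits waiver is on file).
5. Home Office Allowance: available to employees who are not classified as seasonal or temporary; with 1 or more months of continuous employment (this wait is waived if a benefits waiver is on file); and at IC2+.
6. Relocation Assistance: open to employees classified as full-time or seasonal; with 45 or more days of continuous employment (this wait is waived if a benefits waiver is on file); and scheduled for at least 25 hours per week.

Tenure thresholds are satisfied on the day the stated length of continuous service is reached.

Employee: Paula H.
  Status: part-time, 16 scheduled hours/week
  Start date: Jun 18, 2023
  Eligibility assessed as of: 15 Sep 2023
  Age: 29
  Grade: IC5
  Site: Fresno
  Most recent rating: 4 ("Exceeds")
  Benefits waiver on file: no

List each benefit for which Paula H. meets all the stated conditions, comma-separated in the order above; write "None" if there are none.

Home Office Allowance

Service from Jun 18, 2023 to 15 Sep 2023: 89 days.
Pet Insurance — status part-time ✗ (requires full-time) → not eligible.
Caregiver Leave — status part-time ✗ (requires full-time or temporary) → not eligible.
Long-Term Disability — status part-time ✓ (not excluded); no waiver, service 89 days < 9 months (≈270 days) ✗ → not eligible.
Wellness Stipend — grade IC5 ≥ IC5 ✓; 16 hrs/wk < 20 ✗ → not eligible.
Home Office Allowance — status part-time ✓ (not excluded); no waiver, service 89 days ≥ 1 month (≈30 days) ✓; grade IC5 ≥ IC2 ✓ → eligible.
Relocation Assistance — status part-time ✗ (requires full-time or seasonal) → not eligible.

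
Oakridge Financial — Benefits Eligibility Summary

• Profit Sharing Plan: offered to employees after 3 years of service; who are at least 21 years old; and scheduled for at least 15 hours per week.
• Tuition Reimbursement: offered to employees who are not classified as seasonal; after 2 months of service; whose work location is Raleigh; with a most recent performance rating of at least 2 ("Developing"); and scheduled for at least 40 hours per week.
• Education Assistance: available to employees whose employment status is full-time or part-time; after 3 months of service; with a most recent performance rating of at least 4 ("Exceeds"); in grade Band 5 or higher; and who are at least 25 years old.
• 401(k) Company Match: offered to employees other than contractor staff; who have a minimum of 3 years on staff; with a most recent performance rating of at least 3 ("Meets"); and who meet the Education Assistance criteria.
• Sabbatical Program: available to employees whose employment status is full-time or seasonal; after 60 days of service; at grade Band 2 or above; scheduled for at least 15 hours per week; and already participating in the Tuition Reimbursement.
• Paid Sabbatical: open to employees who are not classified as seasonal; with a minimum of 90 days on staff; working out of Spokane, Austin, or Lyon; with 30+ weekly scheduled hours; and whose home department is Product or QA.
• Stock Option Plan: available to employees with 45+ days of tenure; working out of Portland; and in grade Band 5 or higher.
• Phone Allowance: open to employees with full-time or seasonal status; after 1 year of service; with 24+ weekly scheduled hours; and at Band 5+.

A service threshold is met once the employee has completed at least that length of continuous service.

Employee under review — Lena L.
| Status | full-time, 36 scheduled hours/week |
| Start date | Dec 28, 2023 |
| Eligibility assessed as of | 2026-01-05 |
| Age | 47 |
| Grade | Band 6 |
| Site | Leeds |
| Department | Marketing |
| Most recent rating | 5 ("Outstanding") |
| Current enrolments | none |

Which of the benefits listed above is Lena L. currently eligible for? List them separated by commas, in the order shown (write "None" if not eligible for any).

Service from Dec 28, 2023 to 2026-01-05: 739 days.
Profit Sharing Plan — service 739 days < 3 years (≈1095 days) ✗ → not eligible.
Tuition Reimbursement — status full-time ✓ (not excluded); service 739 days ≥ 2 months (≈60 days) ✓; site Leeds ✗ (not Raleigh) → not eligible.
Education Assistance — status full-time ✓; service 739 days ≥ 3 months (≈90 days) ✓; rating 5 ≥ 4 ✓; grade Band 6 ≥ Band 5 ✓; age 47 ≥ 25 ✓ → eligible.
401(k) Company Match — status full-time ✓ (not excluded); service 739 days < 3 years (≈1095 days) ✗ → not eligible.
Sabbatical Program — status full-time ✓; service 739 days ≥ 60 days ✓; grade Band 6 ≥ Band 2 ✓; 36 hrs/wk ≥ 15 ✓; not enrolled in Tuition Reimbursement ✗ → not eligible.
Paid Sabbatical — status full-time ✓ (not excluded); service 739 days ≥ 90 days ✓; site Leeds ✗ (not Spokane, Austin, or Lyon) → not eligible.
Stock Option Plan — service 739 days ≥ 45 days ✓; site Leeds ✗ (not Portland) → not eligible.
Phone Allowance — status full-time ✓; service 739 days ≥ 1 year (≈365 days) ✓; 36 hrs/wk ≥ 24 ✓; grade Band 6 ≥ Band 5 ✓ → eligible.

Education Assistance, Phone Allowance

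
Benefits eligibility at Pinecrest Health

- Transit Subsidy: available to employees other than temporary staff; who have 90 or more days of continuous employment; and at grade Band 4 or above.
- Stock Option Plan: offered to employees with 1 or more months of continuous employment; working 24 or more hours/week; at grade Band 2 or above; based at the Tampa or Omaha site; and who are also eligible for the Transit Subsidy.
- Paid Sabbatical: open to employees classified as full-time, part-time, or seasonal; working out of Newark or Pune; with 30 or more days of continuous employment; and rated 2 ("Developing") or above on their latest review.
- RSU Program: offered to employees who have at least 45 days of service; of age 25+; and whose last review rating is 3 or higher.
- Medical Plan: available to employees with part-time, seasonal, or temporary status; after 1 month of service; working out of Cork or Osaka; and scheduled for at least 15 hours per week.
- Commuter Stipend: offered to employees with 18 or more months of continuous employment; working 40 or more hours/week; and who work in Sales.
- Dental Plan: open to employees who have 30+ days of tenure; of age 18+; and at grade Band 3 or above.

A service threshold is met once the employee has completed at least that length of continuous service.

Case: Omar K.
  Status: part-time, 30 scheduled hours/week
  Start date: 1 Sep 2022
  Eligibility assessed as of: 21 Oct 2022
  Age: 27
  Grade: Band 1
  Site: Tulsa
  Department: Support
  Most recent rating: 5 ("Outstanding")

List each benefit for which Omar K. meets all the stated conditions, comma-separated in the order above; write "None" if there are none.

RSU Program

Service from 1 Sep 2022 to 21 Oct 2022: 50 days.
Transit Subsidy — status part-time ✓ (not excluded); service 50 days < 90 days ✗ → not eligible.
Stock Option Plan — service 50 days ≥ 1 month (≈30 days) ✓; 30 hrs/wk ≥ 24 ✓; grade Band 1 < Band 2 ✗ → not eligible.
Paid Sabbatical — status part-time ✓; site Tulsa ✗ (not Newark or Pune) → not eligible.
RSU Program — service 50 days ≥ 45 days ✓; age 27 ≥ 25 ✓; rating 5 ≥ 3 ✓ → eligible.
Medical Plan — status part-time ✓; service 50 days ≥ 1 month (≈30 days) ✓; site Tulsa ✗ (not Cork or Osaka) → not eligible.
Commuter Stipend — service 50 days < 18 months (≈540 days) ✗ → not eligible.
Dental Plan — service 50 days ≥ 30 days ✓; age 27 ≥ 18 ✓; grade Band 1 < Band 3 ✗ → not eligible.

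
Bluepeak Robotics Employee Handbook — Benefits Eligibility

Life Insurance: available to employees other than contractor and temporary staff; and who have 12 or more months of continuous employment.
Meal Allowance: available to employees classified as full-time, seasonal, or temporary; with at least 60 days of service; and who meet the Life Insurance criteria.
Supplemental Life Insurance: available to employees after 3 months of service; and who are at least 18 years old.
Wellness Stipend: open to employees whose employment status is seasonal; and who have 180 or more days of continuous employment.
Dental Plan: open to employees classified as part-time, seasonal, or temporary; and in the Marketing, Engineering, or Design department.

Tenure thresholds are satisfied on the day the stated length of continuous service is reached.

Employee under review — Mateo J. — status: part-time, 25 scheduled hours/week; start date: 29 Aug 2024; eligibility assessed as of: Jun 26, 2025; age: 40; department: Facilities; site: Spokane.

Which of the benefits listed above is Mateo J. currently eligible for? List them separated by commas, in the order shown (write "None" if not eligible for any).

Service from 29 Aug 2024 to Jun 26, 2025: 301 days.
Life Insurance — status part-time ✓ (not excluded); service 301 days < 12 months (≈360 days) ✗ → not eligible.
Meal Allowance — status part-time ✗ (requires full-time, seasonal, or temporary) → not eligible.
Supplemental Life Insurance — service 301 days ≥ 3 months (≈90 days) ✓; age 40 ≥ 18 ✓ → eligible.
Wellness Stipend — status part-time ✗ (requires seasonal) → not eligible.
Dental Plan — status part-time ✓; dept Facilities ✗ → not eligible.

Supplemental Life Insurance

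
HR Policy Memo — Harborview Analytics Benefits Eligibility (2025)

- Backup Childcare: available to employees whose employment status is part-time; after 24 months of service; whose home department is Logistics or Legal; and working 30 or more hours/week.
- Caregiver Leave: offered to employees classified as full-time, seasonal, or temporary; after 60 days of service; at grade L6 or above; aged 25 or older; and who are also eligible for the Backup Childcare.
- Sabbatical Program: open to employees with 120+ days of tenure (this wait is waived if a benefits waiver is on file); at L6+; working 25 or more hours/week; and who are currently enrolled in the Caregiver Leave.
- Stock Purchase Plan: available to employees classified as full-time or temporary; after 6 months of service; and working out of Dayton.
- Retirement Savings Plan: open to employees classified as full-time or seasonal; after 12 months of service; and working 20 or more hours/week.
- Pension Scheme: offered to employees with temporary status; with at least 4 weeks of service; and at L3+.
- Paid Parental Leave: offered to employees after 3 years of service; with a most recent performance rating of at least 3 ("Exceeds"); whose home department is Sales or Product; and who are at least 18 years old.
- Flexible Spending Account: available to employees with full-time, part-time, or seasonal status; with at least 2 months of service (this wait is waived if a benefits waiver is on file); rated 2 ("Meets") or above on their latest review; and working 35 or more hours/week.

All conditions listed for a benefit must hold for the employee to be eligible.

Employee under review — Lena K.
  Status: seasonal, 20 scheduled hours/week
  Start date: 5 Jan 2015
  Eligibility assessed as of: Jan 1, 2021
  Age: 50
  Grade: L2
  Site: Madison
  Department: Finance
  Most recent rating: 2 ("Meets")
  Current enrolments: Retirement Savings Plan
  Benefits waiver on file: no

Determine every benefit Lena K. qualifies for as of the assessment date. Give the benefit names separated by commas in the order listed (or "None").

Service from 5 Jan 2015 to Jan 1, 2021: 2188 days.
Backup Childcare — status seasonal ✗ (requires part-time) → not eligible.
Caregiver Leave — status seasonal ✓; service 2188 days ≥ 60 days ✓; grade L2 < L6 ✗ → not eligible.
Sabbatical Program — no waiver, service 2188 days ≥ 120 days ✓; grade L2 < L6 ✗ → not eligible.
Stock Purchase Plan — status seasonal ✗ (requires full-time or temporary) → not eligible.
Retirement Savings Plan — status seasonal ✓; service 2188 days ≥ 12 months (≈360 days) ✓; 20 hrs/wk ≥ 20 ✓ → eligible.
Pension Scheme — status seasonal ✗ (requires temporary) → not eligible.
Paid Parental Leave — service 2188 days ≥ 3 years (≈1095 days) ✓; rating 2 < 3 ✗ → not eligible.
Flexible Spending Account — status seasonal ✓; no waiver, service 2188 days ≥ 2 months (≈60 days) ✓; rating 2 ≥ 2 ✓; 20 hrs/wk < 35 ✗ → not eligible.

Retirement Savings Plan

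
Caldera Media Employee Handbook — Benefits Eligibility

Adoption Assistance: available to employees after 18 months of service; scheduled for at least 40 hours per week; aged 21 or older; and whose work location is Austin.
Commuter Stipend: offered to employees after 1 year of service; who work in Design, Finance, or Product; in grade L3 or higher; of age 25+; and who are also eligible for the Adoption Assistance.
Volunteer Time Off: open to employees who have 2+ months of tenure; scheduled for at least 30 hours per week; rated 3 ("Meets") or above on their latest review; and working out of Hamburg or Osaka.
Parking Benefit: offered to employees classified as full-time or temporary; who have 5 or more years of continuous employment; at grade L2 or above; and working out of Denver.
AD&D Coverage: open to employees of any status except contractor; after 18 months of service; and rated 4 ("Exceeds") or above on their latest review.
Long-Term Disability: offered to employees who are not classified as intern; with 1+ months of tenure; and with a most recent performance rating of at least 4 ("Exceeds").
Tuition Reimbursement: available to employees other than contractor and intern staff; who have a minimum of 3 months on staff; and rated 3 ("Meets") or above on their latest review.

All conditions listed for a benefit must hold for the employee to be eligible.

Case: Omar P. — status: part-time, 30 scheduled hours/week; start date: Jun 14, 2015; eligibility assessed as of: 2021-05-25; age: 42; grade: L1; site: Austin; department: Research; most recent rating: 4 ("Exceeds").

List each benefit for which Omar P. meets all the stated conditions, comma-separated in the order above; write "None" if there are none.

AD&D Coverage, Long-Term Disability, Tuition Reimbursement

Service from Jun 14, 2015 to 2021-05-25: 2172 days.
Adoption Assistance — service 2172 days ≥ 18 months (≈540 days) ✓; 30 hrs/wk < 40 ✗ → not eligible.
Commuter Stipend — service 2172 days ≥ 1 year (≈365 days) ✓; dept Research ✗ → not eligible.
Volunteer Time Off — service 2172 days ≥ 2 months (≈60 days) ✓; 30 hrs/wk ≥ 30 ✓; rating 4 ≥ 3 ✓; site Austin ✗ (not Hamburg or Osaka) → not eligible.
Parking Benefit — status part-time ✗ (requires full-time or temporary) → not eligible.
AD&D Coverage — status part-time ✓ (not excluded); service 2172 days ≥ 18 months (≈540 days) ✓; rating 4 ≥ 4 ✓ → eligible.
Long-Term Disability — status part-time ✓ (not excluded); service 2172 days ≥ 1 month (≈30 days) ✓; rating 4 ≥ 4 ✓ → eligible.
Tuition Reimbursement — status part-time ✓ (not excluded); service 2172 days ≥ 3 months (≈90 days) ✓; rating 4 ≥ 3 ✓ → eligible.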